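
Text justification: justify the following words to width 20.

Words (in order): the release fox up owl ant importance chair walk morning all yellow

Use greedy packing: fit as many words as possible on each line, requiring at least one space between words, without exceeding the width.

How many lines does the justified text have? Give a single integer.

Answer: 4

Derivation:
Line 1: ['the', 'release', 'fox', 'up'] (min_width=18, slack=2)
Line 2: ['owl', 'ant', 'importance'] (min_width=18, slack=2)
Line 3: ['chair', 'walk', 'morning'] (min_width=18, slack=2)
Line 4: ['all', 'yellow'] (min_width=10, slack=10)
Total lines: 4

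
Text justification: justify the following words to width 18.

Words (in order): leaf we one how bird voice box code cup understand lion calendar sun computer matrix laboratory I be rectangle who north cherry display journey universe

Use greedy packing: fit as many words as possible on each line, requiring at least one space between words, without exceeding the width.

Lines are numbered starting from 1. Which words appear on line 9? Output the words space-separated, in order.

Answer: north cherry

Derivation:
Line 1: ['leaf', 'we', 'one', 'how'] (min_width=15, slack=3)
Line 2: ['bird', 'voice', 'box'] (min_width=14, slack=4)
Line 3: ['code', 'cup'] (min_width=8, slack=10)
Line 4: ['understand', 'lion'] (min_width=15, slack=3)
Line 5: ['calendar', 'sun'] (min_width=12, slack=6)
Line 6: ['computer', 'matrix'] (min_width=15, slack=3)
Line 7: ['laboratory', 'I', 'be'] (min_width=15, slack=3)
Line 8: ['rectangle', 'who'] (min_width=13, slack=5)
Line 9: ['north', 'cherry'] (min_width=12, slack=6)
Line 10: ['display', 'journey'] (min_width=15, slack=3)
Line 11: ['universe'] (min_width=8, slack=10)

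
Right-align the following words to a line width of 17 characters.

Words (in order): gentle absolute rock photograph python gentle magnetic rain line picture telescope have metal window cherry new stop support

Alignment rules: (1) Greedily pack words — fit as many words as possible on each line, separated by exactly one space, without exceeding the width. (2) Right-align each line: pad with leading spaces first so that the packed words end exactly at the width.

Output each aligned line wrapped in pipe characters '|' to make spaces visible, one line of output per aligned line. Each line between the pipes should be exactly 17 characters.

Line 1: ['gentle', 'absolute'] (min_width=15, slack=2)
Line 2: ['rock', 'photograph'] (min_width=15, slack=2)
Line 3: ['python', 'gentle'] (min_width=13, slack=4)
Line 4: ['magnetic', 'rain'] (min_width=13, slack=4)
Line 5: ['line', 'picture'] (min_width=12, slack=5)
Line 6: ['telescope', 'have'] (min_width=14, slack=3)
Line 7: ['metal', 'window'] (min_width=12, slack=5)
Line 8: ['cherry', 'new', 'stop'] (min_width=15, slack=2)
Line 9: ['support'] (min_width=7, slack=10)

Answer: |  gentle absolute|
|  rock photograph|
|    python gentle|
|    magnetic rain|
|     line picture|
|   telescope have|
|     metal window|
|  cherry new stop|
|          support|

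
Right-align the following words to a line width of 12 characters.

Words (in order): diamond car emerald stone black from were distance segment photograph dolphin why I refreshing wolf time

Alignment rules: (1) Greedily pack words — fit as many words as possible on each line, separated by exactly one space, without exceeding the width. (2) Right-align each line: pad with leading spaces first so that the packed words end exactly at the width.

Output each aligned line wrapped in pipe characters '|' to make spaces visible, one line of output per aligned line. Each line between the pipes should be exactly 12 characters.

Answer: | diamond car|
|     emerald|
| stone black|
|   from were|
|    distance|
|     segment|
|  photograph|
| dolphin why|
|I refreshing|
|   wolf time|

Derivation:
Line 1: ['diamond', 'car'] (min_width=11, slack=1)
Line 2: ['emerald'] (min_width=7, slack=5)
Line 3: ['stone', 'black'] (min_width=11, slack=1)
Line 4: ['from', 'were'] (min_width=9, slack=3)
Line 5: ['distance'] (min_width=8, slack=4)
Line 6: ['segment'] (min_width=7, slack=5)
Line 7: ['photograph'] (min_width=10, slack=2)
Line 8: ['dolphin', 'why'] (min_width=11, slack=1)
Line 9: ['I', 'refreshing'] (min_width=12, slack=0)
Line 10: ['wolf', 'time'] (min_width=9, slack=3)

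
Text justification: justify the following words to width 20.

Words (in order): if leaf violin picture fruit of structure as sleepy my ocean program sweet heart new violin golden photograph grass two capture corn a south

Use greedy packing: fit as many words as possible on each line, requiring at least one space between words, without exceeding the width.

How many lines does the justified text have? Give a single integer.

Answer: 8

Derivation:
Line 1: ['if', 'leaf', 'violin'] (min_width=14, slack=6)
Line 2: ['picture', 'fruit', 'of'] (min_width=16, slack=4)
Line 3: ['structure', 'as', 'sleepy'] (min_width=19, slack=1)
Line 4: ['my', 'ocean', 'program'] (min_width=16, slack=4)
Line 5: ['sweet', 'heart', 'new'] (min_width=15, slack=5)
Line 6: ['violin', 'golden'] (min_width=13, slack=7)
Line 7: ['photograph', 'grass', 'two'] (min_width=20, slack=0)
Line 8: ['capture', 'corn', 'a', 'south'] (min_width=20, slack=0)
Total lines: 8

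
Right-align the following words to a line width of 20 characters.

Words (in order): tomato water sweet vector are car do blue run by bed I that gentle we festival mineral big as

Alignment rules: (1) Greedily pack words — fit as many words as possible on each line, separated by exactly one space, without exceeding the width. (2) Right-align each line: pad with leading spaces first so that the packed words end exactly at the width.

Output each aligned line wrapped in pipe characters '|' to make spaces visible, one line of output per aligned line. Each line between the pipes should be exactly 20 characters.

Answer: |  tomato water sweet|
|   vector are car do|
|   blue run by bed I|
|      that gentle we|
|festival mineral big|
|                  as|

Derivation:
Line 1: ['tomato', 'water', 'sweet'] (min_width=18, slack=2)
Line 2: ['vector', 'are', 'car', 'do'] (min_width=17, slack=3)
Line 3: ['blue', 'run', 'by', 'bed', 'I'] (min_width=17, slack=3)
Line 4: ['that', 'gentle', 'we'] (min_width=14, slack=6)
Line 5: ['festival', 'mineral', 'big'] (min_width=20, slack=0)
Line 6: ['as'] (min_width=2, slack=18)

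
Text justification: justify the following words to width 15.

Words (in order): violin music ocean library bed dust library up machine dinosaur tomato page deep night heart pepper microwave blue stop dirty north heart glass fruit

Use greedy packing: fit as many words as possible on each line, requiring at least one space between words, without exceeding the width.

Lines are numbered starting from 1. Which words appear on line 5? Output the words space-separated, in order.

Answer: machine

Derivation:
Line 1: ['violin', 'music'] (min_width=12, slack=3)
Line 2: ['ocean', 'library'] (min_width=13, slack=2)
Line 3: ['bed', 'dust'] (min_width=8, slack=7)
Line 4: ['library', 'up'] (min_width=10, slack=5)
Line 5: ['machine'] (min_width=7, slack=8)
Line 6: ['dinosaur', 'tomato'] (min_width=15, slack=0)
Line 7: ['page', 'deep', 'night'] (min_width=15, slack=0)
Line 8: ['heart', 'pepper'] (min_width=12, slack=3)
Line 9: ['microwave', 'blue'] (min_width=14, slack=1)
Line 10: ['stop', 'dirty'] (min_width=10, slack=5)
Line 11: ['north', 'heart'] (min_width=11, slack=4)
Line 12: ['glass', 'fruit'] (min_width=11, slack=4)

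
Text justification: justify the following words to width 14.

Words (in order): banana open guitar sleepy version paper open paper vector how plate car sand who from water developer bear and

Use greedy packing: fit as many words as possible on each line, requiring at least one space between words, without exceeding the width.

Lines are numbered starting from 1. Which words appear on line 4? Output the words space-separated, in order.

Answer: open paper

Derivation:
Line 1: ['banana', 'open'] (min_width=11, slack=3)
Line 2: ['guitar', 'sleepy'] (min_width=13, slack=1)
Line 3: ['version', 'paper'] (min_width=13, slack=1)
Line 4: ['open', 'paper'] (min_width=10, slack=4)
Line 5: ['vector', 'how'] (min_width=10, slack=4)
Line 6: ['plate', 'car', 'sand'] (min_width=14, slack=0)
Line 7: ['who', 'from', 'water'] (min_width=14, slack=0)
Line 8: ['developer', 'bear'] (min_width=14, slack=0)
Line 9: ['and'] (min_width=3, slack=11)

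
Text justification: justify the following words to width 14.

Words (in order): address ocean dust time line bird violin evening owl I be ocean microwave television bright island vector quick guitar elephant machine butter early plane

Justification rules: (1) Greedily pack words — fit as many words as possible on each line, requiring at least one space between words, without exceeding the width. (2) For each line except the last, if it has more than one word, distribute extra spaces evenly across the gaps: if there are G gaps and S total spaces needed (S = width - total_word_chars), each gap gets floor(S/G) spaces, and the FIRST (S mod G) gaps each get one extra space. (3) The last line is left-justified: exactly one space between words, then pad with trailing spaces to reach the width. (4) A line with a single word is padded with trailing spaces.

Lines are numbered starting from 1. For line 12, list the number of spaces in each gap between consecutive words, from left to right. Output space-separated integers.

Line 1: ['address', 'ocean'] (min_width=13, slack=1)
Line 2: ['dust', 'time', 'line'] (min_width=14, slack=0)
Line 3: ['bird', 'violin'] (min_width=11, slack=3)
Line 4: ['evening', 'owl', 'I'] (min_width=13, slack=1)
Line 5: ['be', 'ocean'] (min_width=8, slack=6)
Line 6: ['microwave'] (min_width=9, slack=5)
Line 7: ['television'] (min_width=10, slack=4)
Line 8: ['bright', 'island'] (min_width=13, slack=1)
Line 9: ['vector', 'quick'] (min_width=12, slack=2)
Line 10: ['guitar'] (min_width=6, slack=8)
Line 11: ['elephant'] (min_width=8, slack=6)
Line 12: ['machine', 'butter'] (min_width=14, slack=0)
Line 13: ['early', 'plane'] (min_width=11, slack=3)

Answer: 1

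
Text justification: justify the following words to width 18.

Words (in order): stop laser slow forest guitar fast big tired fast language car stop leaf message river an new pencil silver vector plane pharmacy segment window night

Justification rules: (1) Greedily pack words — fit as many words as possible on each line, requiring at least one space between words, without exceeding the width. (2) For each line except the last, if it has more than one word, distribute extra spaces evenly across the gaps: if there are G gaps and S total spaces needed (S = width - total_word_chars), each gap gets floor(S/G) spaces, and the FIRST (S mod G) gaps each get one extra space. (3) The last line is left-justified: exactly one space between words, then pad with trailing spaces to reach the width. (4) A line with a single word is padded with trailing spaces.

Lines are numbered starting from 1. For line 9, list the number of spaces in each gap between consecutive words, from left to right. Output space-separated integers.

Answer: 5

Derivation:
Line 1: ['stop', 'laser', 'slow'] (min_width=15, slack=3)
Line 2: ['forest', 'guitar', 'fast'] (min_width=18, slack=0)
Line 3: ['big', 'tired', 'fast'] (min_width=14, slack=4)
Line 4: ['language', 'car', 'stop'] (min_width=17, slack=1)
Line 5: ['leaf', 'message', 'river'] (min_width=18, slack=0)
Line 6: ['an', 'new', 'pencil'] (min_width=13, slack=5)
Line 7: ['silver', 'vector'] (min_width=13, slack=5)
Line 8: ['plane', 'pharmacy'] (min_width=14, slack=4)
Line 9: ['segment', 'window'] (min_width=14, slack=4)
Line 10: ['night'] (min_width=5, slack=13)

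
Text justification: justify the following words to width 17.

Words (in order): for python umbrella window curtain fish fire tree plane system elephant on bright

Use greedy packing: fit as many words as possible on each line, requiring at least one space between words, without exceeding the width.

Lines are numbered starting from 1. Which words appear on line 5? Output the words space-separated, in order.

Line 1: ['for', 'python'] (min_width=10, slack=7)
Line 2: ['umbrella', 'window'] (min_width=15, slack=2)
Line 3: ['curtain', 'fish', 'fire'] (min_width=17, slack=0)
Line 4: ['tree', 'plane', 'system'] (min_width=17, slack=0)
Line 5: ['elephant', 'on'] (min_width=11, slack=6)
Line 6: ['bright'] (min_width=6, slack=11)

Answer: elephant on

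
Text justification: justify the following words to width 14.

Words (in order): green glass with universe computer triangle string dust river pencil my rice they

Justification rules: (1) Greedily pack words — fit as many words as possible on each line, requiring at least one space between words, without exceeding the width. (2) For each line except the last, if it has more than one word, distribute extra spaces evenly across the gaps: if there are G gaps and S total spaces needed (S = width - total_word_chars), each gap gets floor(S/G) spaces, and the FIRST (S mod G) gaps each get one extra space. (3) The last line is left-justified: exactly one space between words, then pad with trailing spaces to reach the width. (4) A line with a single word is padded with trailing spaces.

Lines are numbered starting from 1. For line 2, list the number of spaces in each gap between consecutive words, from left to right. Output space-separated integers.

Line 1: ['green', 'glass'] (min_width=11, slack=3)
Line 2: ['with', 'universe'] (min_width=13, slack=1)
Line 3: ['computer'] (min_width=8, slack=6)
Line 4: ['triangle'] (min_width=8, slack=6)
Line 5: ['string', 'dust'] (min_width=11, slack=3)
Line 6: ['river', 'pencil'] (min_width=12, slack=2)
Line 7: ['my', 'rice', 'they'] (min_width=12, slack=2)

Answer: 2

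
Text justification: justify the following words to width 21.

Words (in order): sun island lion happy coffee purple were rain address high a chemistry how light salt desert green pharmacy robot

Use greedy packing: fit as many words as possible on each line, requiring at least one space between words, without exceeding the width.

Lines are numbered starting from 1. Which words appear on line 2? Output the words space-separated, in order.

Answer: coffee purple were

Derivation:
Line 1: ['sun', 'island', 'lion', 'happy'] (min_width=21, slack=0)
Line 2: ['coffee', 'purple', 'were'] (min_width=18, slack=3)
Line 3: ['rain', 'address', 'high', 'a'] (min_width=19, slack=2)
Line 4: ['chemistry', 'how', 'light'] (min_width=19, slack=2)
Line 5: ['salt', 'desert', 'green'] (min_width=17, slack=4)
Line 6: ['pharmacy', 'robot'] (min_width=14, slack=7)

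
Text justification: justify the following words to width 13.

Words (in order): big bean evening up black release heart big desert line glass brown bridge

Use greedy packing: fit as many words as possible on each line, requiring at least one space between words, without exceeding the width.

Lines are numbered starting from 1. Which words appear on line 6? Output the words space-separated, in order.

Line 1: ['big', 'bean'] (min_width=8, slack=5)
Line 2: ['evening', 'up'] (min_width=10, slack=3)
Line 3: ['black', 'release'] (min_width=13, slack=0)
Line 4: ['heart', 'big'] (min_width=9, slack=4)
Line 5: ['desert', 'line'] (min_width=11, slack=2)
Line 6: ['glass', 'brown'] (min_width=11, slack=2)
Line 7: ['bridge'] (min_width=6, slack=7)

Answer: glass brown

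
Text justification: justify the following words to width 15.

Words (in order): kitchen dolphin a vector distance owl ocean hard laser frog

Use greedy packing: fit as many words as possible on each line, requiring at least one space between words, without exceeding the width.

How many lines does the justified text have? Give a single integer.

Line 1: ['kitchen', 'dolphin'] (min_width=15, slack=0)
Line 2: ['a', 'vector'] (min_width=8, slack=7)
Line 3: ['distance', 'owl'] (min_width=12, slack=3)
Line 4: ['ocean', 'hard'] (min_width=10, slack=5)
Line 5: ['laser', 'frog'] (min_width=10, slack=5)
Total lines: 5

Answer: 5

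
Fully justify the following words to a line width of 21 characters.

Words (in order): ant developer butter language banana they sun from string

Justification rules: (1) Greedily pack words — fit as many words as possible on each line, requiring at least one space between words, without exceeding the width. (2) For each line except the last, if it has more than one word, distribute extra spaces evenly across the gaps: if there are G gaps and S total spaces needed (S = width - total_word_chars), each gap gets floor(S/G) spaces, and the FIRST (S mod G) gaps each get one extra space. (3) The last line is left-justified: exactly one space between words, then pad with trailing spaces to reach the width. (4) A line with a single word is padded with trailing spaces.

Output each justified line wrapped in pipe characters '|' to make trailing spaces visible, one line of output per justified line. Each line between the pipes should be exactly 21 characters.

Answer: |ant  developer butter|
|language  banana they|
|sun from string      |

Derivation:
Line 1: ['ant', 'developer', 'butter'] (min_width=20, slack=1)
Line 2: ['language', 'banana', 'they'] (min_width=20, slack=1)
Line 3: ['sun', 'from', 'string'] (min_width=15, slack=6)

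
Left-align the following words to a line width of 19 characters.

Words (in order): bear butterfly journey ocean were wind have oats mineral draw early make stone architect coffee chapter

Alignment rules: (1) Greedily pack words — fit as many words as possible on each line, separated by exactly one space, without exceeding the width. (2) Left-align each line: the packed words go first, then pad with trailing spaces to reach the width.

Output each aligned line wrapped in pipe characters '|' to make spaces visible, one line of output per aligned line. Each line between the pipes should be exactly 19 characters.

Line 1: ['bear', 'butterfly'] (min_width=14, slack=5)
Line 2: ['journey', 'ocean', 'were'] (min_width=18, slack=1)
Line 3: ['wind', 'have', 'oats'] (min_width=14, slack=5)
Line 4: ['mineral', 'draw', 'early'] (min_width=18, slack=1)
Line 5: ['make', 'stone'] (min_width=10, slack=9)
Line 6: ['architect', 'coffee'] (min_width=16, slack=3)
Line 7: ['chapter'] (min_width=7, slack=12)

Answer: |bear butterfly     |
|journey ocean were |
|wind have oats     |
|mineral draw early |
|make stone         |
|architect coffee   |
|chapter            |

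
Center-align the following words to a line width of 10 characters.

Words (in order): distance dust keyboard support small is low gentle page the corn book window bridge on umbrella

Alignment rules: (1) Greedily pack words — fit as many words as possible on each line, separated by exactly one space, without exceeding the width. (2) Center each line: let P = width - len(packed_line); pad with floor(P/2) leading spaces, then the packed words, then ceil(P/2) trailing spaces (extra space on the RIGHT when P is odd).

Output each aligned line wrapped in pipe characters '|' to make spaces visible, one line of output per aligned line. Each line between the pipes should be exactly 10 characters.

Answer: | distance |
|   dust   |
| keyboard |
| support  |
| small is |
|low gentle|
| page the |
|corn book |
|  window  |
|bridge on |
| umbrella |

Derivation:
Line 1: ['distance'] (min_width=8, slack=2)
Line 2: ['dust'] (min_width=4, slack=6)
Line 3: ['keyboard'] (min_width=8, slack=2)
Line 4: ['support'] (min_width=7, slack=3)
Line 5: ['small', 'is'] (min_width=8, slack=2)
Line 6: ['low', 'gentle'] (min_width=10, slack=0)
Line 7: ['page', 'the'] (min_width=8, slack=2)
Line 8: ['corn', 'book'] (min_width=9, slack=1)
Line 9: ['window'] (min_width=6, slack=4)
Line 10: ['bridge', 'on'] (min_width=9, slack=1)
Line 11: ['umbrella'] (min_width=8, slack=2)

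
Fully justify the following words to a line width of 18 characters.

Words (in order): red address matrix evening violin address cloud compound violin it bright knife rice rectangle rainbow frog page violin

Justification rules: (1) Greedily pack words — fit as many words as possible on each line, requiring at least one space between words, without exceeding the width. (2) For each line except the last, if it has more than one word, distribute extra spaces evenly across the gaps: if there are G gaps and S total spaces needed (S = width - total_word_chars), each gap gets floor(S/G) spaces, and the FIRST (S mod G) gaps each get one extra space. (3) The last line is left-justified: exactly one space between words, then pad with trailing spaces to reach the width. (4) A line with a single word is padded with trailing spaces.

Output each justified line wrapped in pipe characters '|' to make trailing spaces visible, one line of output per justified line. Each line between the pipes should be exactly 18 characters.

Line 1: ['red', 'address', 'matrix'] (min_width=18, slack=0)
Line 2: ['evening', 'violin'] (min_width=14, slack=4)
Line 3: ['address', 'cloud'] (min_width=13, slack=5)
Line 4: ['compound', 'violin', 'it'] (min_width=18, slack=0)
Line 5: ['bright', 'knife', 'rice'] (min_width=17, slack=1)
Line 6: ['rectangle', 'rainbow'] (min_width=17, slack=1)
Line 7: ['frog', 'page', 'violin'] (min_width=16, slack=2)

Answer: |red address matrix|
|evening     violin|
|address      cloud|
|compound violin it|
|bright  knife rice|
|rectangle  rainbow|
|frog page violin  |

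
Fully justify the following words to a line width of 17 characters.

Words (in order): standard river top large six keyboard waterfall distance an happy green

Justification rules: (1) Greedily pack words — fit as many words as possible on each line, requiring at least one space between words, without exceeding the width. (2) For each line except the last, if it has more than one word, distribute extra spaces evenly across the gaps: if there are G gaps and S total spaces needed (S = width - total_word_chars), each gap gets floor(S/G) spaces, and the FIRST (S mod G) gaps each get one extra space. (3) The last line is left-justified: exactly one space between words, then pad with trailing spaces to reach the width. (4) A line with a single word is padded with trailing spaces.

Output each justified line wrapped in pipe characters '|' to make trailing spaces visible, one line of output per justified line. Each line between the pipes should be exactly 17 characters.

Answer: |standard    river|
|top   large   six|
|keyboard         |
|waterfall        |
|distance an happy|
|green            |

Derivation:
Line 1: ['standard', 'river'] (min_width=14, slack=3)
Line 2: ['top', 'large', 'six'] (min_width=13, slack=4)
Line 3: ['keyboard'] (min_width=8, slack=9)
Line 4: ['waterfall'] (min_width=9, slack=8)
Line 5: ['distance', 'an', 'happy'] (min_width=17, slack=0)
Line 6: ['green'] (min_width=5, slack=12)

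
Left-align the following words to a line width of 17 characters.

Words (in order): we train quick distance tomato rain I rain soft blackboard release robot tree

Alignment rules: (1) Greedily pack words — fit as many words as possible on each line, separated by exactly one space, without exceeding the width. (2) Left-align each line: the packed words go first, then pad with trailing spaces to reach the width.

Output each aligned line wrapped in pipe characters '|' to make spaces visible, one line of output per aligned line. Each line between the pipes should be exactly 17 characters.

Answer: |we train quick   |
|distance tomato  |
|rain I rain soft |
|blackboard       |
|release robot    |
|tree             |

Derivation:
Line 1: ['we', 'train', 'quick'] (min_width=14, slack=3)
Line 2: ['distance', 'tomato'] (min_width=15, slack=2)
Line 3: ['rain', 'I', 'rain', 'soft'] (min_width=16, slack=1)
Line 4: ['blackboard'] (min_width=10, slack=7)
Line 5: ['release', 'robot'] (min_width=13, slack=4)
Line 6: ['tree'] (min_width=4, slack=13)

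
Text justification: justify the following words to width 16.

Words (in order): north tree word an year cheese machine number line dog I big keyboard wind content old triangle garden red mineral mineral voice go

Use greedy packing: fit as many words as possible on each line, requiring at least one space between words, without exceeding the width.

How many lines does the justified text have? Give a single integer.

Line 1: ['north', 'tree', 'word'] (min_width=15, slack=1)
Line 2: ['an', 'year', 'cheese'] (min_width=14, slack=2)
Line 3: ['machine', 'number'] (min_width=14, slack=2)
Line 4: ['line', 'dog', 'I', 'big'] (min_width=14, slack=2)
Line 5: ['keyboard', 'wind'] (min_width=13, slack=3)
Line 6: ['content', 'old'] (min_width=11, slack=5)
Line 7: ['triangle', 'garden'] (min_width=15, slack=1)
Line 8: ['red', 'mineral'] (min_width=11, slack=5)
Line 9: ['mineral', 'voice', 'go'] (min_width=16, slack=0)
Total lines: 9

Answer: 9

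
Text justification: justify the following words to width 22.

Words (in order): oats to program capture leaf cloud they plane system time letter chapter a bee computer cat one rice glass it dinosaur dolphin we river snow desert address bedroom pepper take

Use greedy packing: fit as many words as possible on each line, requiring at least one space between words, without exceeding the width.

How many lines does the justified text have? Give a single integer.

Answer: 9

Derivation:
Line 1: ['oats', 'to', 'program'] (min_width=15, slack=7)
Line 2: ['capture', 'leaf', 'cloud'] (min_width=18, slack=4)
Line 3: ['they', 'plane', 'system', 'time'] (min_width=22, slack=0)
Line 4: ['letter', 'chapter', 'a', 'bee'] (min_width=20, slack=2)
Line 5: ['computer', 'cat', 'one', 'rice'] (min_width=21, slack=1)
Line 6: ['glass', 'it', 'dinosaur'] (min_width=17, slack=5)
Line 7: ['dolphin', 'we', 'river', 'snow'] (min_width=21, slack=1)
Line 8: ['desert', 'address', 'bedroom'] (min_width=22, slack=0)
Line 9: ['pepper', 'take'] (min_width=11, slack=11)
Total lines: 9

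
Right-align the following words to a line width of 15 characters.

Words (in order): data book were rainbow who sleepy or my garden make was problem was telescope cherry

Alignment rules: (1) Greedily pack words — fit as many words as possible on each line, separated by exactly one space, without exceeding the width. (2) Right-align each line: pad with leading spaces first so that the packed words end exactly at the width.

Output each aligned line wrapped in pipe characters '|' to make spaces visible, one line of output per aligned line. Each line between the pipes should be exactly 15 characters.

Line 1: ['data', 'book', 'were'] (min_width=14, slack=1)
Line 2: ['rainbow', 'who'] (min_width=11, slack=4)
Line 3: ['sleepy', 'or', 'my'] (min_width=12, slack=3)
Line 4: ['garden', 'make', 'was'] (min_width=15, slack=0)
Line 5: ['problem', 'was'] (min_width=11, slack=4)
Line 6: ['telescope'] (min_width=9, slack=6)
Line 7: ['cherry'] (min_width=6, slack=9)

Answer: | data book were|
|    rainbow who|
|   sleepy or my|
|garden make was|
|    problem was|
|      telescope|
|         cherry|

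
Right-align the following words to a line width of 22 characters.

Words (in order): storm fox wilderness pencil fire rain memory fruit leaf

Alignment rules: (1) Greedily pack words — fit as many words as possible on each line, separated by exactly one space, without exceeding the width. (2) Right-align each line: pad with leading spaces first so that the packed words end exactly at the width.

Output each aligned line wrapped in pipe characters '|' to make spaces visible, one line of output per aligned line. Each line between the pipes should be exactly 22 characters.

Answer: |  storm fox wilderness|
|      pencil fire rain|
|     memory fruit leaf|

Derivation:
Line 1: ['storm', 'fox', 'wilderness'] (min_width=20, slack=2)
Line 2: ['pencil', 'fire', 'rain'] (min_width=16, slack=6)
Line 3: ['memory', 'fruit', 'leaf'] (min_width=17, slack=5)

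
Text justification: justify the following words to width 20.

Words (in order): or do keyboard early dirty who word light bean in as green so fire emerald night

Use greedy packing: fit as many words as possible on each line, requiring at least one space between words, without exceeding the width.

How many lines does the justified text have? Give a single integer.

Answer: 4

Derivation:
Line 1: ['or', 'do', 'keyboard', 'early'] (min_width=20, slack=0)
Line 2: ['dirty', 'who', 'word', 'light'] (min_width=20, slack=0)
Line 3: ['bean', 'in', 'as', 'green', 'so'] (min_width=19, slack=1)
Line 4: ['fire', 'emerald', 'night'] (min_width=18, slack=2)
Total lines: 4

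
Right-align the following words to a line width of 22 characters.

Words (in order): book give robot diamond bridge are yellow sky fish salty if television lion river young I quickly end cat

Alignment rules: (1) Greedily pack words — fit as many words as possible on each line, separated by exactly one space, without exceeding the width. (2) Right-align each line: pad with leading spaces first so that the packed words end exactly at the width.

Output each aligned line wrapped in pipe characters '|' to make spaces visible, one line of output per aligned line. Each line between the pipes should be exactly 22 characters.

Answer: |       book give robot|
|    diamond bridge are|
| yellow sky fish salty|
|    if television lion|
| river young I quickly|
|               end cat|

Derivation:
Line 1: ['book', 'give', 'robot'] (min_width=15, slack=7)
Line 2: ['diamond', 'bridge', 'are'] (min_width=18, slack=4)
Line 3: ['yellow', 'sky', 'fish', 'salty'] (min_width=21, slack=1)
Line 4: ['if', 'television', 'lion'] (min_width=18, slack=4)
Line 5: ['river', 'young', 'I', 'quickly'] (min_width=21, slack=1)
Line 6: ['end', 'cat'] (min_width=7, slack=15)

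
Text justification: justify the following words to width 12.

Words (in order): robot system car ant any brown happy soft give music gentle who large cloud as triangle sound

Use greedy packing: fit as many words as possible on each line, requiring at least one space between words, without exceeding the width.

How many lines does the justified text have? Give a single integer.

Line 1: ['robot', 'system'] (min_width=12, slack=0)
Line 2: ['car', 'ant', 'any'] (min_width=11, slack=1)
Line 3: ['brown', 'happy'] (min_width=11, slack=1)
Line 4: ['soft', 'give'] (min_width=9, slack=3)
Line 5: ['music', 'gentle'] (min_width=12, slack=0)
Line 6: ['who', 'large'] (min_width=9, slack=3)
Line 7: ['cloud', 'as'] (min_width=8, slack=4)
Line 8: ['triangle'] (min_width=8, slack=4)
Line 9: ['sound'] (min_width=5, slack=7)
Total lines: 9

Answer: 9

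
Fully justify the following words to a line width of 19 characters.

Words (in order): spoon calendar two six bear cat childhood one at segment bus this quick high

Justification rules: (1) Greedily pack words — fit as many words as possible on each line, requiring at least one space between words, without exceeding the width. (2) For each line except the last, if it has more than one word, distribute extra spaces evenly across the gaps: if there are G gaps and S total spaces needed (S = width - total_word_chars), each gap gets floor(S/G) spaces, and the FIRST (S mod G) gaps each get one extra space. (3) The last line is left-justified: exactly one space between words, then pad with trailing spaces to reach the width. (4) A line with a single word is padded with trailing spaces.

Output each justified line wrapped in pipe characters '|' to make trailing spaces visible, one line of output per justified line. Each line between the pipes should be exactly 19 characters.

Answer: |spoon  calendar two|
|six     bear    cat|
|childhood   one  at|
|segment   bus  this|
|quick high         |

Derivation:
Line 1: ['spoon', 'calendar', 'two'] (min_width=18, slack=1)
Line 2: ['six', 'bear', 'cat'] (min_width=12, slack=7)
Line 3: ['childhood', 'one', 'at'] (min_width=16, slack=3)
Line 4: ['segment', 'bus', 'this'] (min_width=16, slack=3)
Line 5: ['quick', 'high'] (min_width=10, slack=9)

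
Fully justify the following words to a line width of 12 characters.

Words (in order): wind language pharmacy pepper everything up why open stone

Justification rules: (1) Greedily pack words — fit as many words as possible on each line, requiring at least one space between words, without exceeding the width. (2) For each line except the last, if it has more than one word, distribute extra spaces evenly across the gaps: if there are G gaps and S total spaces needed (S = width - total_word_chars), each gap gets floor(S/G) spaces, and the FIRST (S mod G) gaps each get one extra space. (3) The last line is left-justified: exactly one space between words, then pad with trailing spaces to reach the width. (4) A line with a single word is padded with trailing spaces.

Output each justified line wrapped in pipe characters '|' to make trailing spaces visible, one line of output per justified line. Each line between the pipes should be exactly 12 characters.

Line 1: ['wind'] (min_width=4, slack=8)
Line 2: ['language'] (min_width=8, slack=4)
Line 3: ['pharmacy'] (min_width=8, slack=4)
Line 4: ['pepper'] (min_width=6, slack=6)
Line 5: ['everything'] (min_width=10, slack=2)
Line 6: ['up', 'why', 'open'] (min_width=11, slack=1)
Line 7: ['stone'] (min_width=5, slack=7)

Answer: |wind        |
|language    |
|pharmacy    |
|pepper      |
|everything  |
|up  why open|
|stone       |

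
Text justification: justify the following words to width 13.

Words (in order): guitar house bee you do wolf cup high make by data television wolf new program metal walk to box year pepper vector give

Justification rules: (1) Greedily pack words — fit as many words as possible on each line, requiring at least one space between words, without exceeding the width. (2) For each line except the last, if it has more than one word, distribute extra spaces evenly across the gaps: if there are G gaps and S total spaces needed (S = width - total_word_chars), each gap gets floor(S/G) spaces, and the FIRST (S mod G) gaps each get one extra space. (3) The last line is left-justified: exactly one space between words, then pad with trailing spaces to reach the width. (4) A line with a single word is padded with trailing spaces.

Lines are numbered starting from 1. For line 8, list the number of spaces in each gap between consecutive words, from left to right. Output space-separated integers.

Line 1: ['guitar', 'house'] (min_width=12, slack=1)
Line 2: ['bee', 'you', 'do'] (min_width=10, slack=3)
Line 3: ['wolf', 'cup', 'high'] (min_width=13, slack=0)
Line 4: ['make', 'by', 'data'] (min_width=12, slack=1)
Line 5: ['television'] (min_width=10, slack=3)
Line 6: ['wolf', 'new'] (min_width=8, slack=5)
Line 7: ['program', 'metal'] (min_width=13, slack=0)
Line 8: ['walk', 'to', 'box'] (min_width=11, slack=2)
Line 9: ['year', 'pepper'] (min_width=11, slack=2)
Line 10: ['vector', 'give'] (min_width=11, slack=2)

Answer: 2 2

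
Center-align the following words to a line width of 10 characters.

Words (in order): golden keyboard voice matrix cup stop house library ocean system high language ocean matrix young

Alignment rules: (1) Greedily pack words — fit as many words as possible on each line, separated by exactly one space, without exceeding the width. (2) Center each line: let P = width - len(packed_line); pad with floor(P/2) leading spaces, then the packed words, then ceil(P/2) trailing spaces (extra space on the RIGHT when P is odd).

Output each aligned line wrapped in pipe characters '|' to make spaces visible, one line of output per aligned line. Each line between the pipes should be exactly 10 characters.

Line 1: ['golden'] (min_width=6, slack=4)
Line 2: ['keyboard'] (min_width=8, slack=2)
Line 3: ['voice'] (min_width=5, slack=5)
Line 4: ['matrix', 'cup'] (min_width=10, slack=0)
Line 5: ['stop', 'house'] (min_width=10, slack=0)
Line 6: ['library'] (min_width=7, slack=3)
Line 7: ['ocean'] (min_width=5, slack=5)
Line 8: ['system'] (min_width=6, slack=4)
Line 9: ['high'] (min_width=4, slack=6)
Line 10: ['language'] (min_width=8, slack=2)
Line 11: ['ocean'] (min_width=5, slack=5)
Line 12: ['matrix'] (min_width=6, slack=4)
Line 13: ['young'] (min_width=5, slack=5)

Answer: |  golden  |
| keyboard |
|  voice   |
|matrix cup|
|stop house|
| library  |
|  ocean   |
|  system  |
|   high   |
| language |
|  ocean   |
|  matrix  |
|  young   |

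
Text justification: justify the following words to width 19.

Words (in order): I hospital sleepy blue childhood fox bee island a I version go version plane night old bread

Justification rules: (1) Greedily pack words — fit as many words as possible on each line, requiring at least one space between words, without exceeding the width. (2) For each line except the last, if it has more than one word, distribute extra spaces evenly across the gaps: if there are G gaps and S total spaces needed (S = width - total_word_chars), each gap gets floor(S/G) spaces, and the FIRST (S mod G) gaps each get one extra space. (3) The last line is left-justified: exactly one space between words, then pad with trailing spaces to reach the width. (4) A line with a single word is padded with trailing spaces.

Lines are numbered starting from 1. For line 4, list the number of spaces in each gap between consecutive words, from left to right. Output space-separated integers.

Line 1: ['I', 'hospital', 'sleepy'] (min_width=17, slack=2)
Line 2: ['blue', 'childhood', 'fox'] (min_width=18, slack=1)
Line 3: ['bee', 'island', 'a', 'I'] (min_width=14, slack=5)
Line 4: ['version', 'go', 'version'] (min_width=18, slack=1)
Line 5: ['plane', 'night', 'old'] (min_width=15, slack=4)
Line 6: ['bread'] (min_width=5, slack=14)

Answer: 2 1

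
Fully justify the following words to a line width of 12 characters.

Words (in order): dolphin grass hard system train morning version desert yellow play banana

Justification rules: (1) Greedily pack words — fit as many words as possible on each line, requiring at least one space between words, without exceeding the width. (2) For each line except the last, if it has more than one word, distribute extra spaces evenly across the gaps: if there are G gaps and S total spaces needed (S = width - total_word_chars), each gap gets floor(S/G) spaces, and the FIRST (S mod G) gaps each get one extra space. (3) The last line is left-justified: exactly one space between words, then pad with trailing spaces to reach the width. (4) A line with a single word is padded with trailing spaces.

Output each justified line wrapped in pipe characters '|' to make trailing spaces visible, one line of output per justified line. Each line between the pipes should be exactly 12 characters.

Answer: |dolphin     |
|grass   hard|
|system train|
|morning     |
|version     |
|desert      |
|yellow  play|
|banana      |

Derivation:
Line 1: ['dolphin'] (min_width=7, slack=5)
Line 2: ['grass', 'hard'] (min_width=10, slack=2)
Line 3: ['system', 'train'] (min_width=12, slack=0)
Line 4: ['morning'] (min_width=7, slack=5)
Line 5: ['version'] (min_width=7, slack=5)
Line 6: ['desert'] (min_width=6, slack=6)
Line 7: ['yellow', 'play'] (min_width=11, slack=1)
Line 8: ['banana'] (min_width=6, slack=6)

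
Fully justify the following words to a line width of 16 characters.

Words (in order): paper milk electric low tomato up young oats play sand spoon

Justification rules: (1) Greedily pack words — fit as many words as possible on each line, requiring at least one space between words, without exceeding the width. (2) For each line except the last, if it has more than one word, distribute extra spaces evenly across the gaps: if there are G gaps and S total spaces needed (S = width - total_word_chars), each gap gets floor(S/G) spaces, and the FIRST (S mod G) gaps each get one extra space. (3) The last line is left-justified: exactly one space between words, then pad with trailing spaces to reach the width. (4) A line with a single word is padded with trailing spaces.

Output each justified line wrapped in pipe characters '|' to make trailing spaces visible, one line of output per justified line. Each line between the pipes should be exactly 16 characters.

Answer: |paper       milk|
|electric     low|
|tomato  up young|
|oats  play  sand|
|spoon           |

Derivation:
Line 1: ['paper', 'milk'] (min_width=10, slack=6)
Line 2: ['electric', 'low'] (min_width=12, slack=4)
Line 3: ['tomato', 'up', 'young'] (min_width=15, slack=1)
Line 4: ['oats', 'play', 'sand'] (min_width=14, slack=2)
Line 5: ['spoon'] (min_width=5, slack=11)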